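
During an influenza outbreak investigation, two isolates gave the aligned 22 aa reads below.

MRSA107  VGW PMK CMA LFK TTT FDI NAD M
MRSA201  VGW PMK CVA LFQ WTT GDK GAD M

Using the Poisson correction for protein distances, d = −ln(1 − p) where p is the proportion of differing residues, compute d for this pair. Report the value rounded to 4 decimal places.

0.3185

Mismatches occur at site 8 (M/V), site 12 (K/Q), site 13 (T/W), site 16 (F/G), site 18 (I/K), site 19 (N/G).
p = 6/22 = 0.272727.
d = −ln(1 − 0.272727) = −ln(0.727273) = 0.3185.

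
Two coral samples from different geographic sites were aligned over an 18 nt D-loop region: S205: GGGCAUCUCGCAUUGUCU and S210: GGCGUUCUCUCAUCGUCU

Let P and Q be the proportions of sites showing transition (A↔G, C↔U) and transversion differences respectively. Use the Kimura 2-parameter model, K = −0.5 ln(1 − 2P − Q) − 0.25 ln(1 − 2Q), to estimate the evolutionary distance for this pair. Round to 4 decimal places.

The sequences differ at positions 3 (G/C, transversion), 4 (C/G, transversion), 5 (A/U, transversion), 10 (G/U, transversion), 14 (U/C, transition).
Of the 5 differences, 1 transition and 4 transversions over 18 sites: P = 1/18 = 0.055556, Q = 4/18 = 0.222222.
d = −0.5·ln(0.666666) − 0.25·ln(0.555556) = −0.5·(-0.405466) − 0.25·(-0.587786) = 0.3497.

0.3497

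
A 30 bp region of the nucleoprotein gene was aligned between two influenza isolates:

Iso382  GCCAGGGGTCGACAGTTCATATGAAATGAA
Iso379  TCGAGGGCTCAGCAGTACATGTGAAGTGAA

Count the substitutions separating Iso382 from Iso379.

8

Differing sites — 1:G/T; 3:C/G; 8:G/C; 11:G/A; 12:A/G; 17:T/A; 21:A/G; 26:A/G.
That gives 8 mismatches out of 30 aligned sites, so the Hamming distance is 8.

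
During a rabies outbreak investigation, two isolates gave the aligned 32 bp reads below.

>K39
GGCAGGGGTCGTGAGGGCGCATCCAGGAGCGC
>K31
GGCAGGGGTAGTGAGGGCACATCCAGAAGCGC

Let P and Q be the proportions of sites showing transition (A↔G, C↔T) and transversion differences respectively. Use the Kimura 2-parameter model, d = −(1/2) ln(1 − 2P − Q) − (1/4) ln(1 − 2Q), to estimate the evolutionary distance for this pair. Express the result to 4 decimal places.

0.1011

Mismatches occur at site 10 (C→A, transversion), site 19 (G→A, transition), site 27 (G→A, transition).
Of the 3 differences, 2 transitions and 1 transversion over 32 sites: P = 2/32 = 0.062500, Q = 1/32 = 0.031250.
d = −0.5·ln(0.843750) − 0.25·ln(0.937500) = −0.5·(-0.169899) − 0.25·(-0.064539) = 0.1011.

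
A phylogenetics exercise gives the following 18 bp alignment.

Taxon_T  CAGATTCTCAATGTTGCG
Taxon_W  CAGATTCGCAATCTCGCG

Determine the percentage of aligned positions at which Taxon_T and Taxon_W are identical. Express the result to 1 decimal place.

Mismatches occur at site 8 (T→G), site 13 (G→C), site 15 (T→C).
15 of the 18 sites match, so the percent identity is 15/18 × 100 = 83.3%.

83.3%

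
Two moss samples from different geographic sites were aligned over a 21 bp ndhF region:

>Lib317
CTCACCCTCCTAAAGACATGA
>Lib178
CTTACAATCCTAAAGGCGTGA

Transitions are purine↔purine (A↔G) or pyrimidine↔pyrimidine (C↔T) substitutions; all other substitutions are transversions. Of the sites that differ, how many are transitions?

Mismatches occur at site 3 (C↔T, transition), site 6 (C↔A, transversion), site 7 (C↔A, transversion), site 16 (A↔G, transition), site 18 (A↔G, transition).
Of the 5 differences, 3 transitions and 2 transversions, so the answer is 3.

3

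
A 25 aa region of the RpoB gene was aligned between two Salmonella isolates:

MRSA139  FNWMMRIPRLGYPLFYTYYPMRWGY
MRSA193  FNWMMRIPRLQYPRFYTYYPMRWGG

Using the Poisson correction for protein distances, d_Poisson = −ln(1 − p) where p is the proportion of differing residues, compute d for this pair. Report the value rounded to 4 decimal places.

The sequences differ at positions 11 (G/Q), 14 (L/R), 25 (Y/G).
p = 3/25 = 0.120000.
d = −ln(1 − 0.120000) = −ln(0.880000) = 0.1278.

0.1278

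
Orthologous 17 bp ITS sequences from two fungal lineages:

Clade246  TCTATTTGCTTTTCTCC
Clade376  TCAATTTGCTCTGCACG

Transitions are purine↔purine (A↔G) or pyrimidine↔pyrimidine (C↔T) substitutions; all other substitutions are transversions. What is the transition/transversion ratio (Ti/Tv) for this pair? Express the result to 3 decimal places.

0.250

Mismatches occur at site 3 (T↔A, transversion), site 11 (T↔C, transition), site 13 (T↔G, transversion), site 15 (T↔A, transversion), site 17 (C↔G, transversion).
Of the 5 differences, 1 transition and 4 transversions, so Ti/Tv = 1/4 = 0.250.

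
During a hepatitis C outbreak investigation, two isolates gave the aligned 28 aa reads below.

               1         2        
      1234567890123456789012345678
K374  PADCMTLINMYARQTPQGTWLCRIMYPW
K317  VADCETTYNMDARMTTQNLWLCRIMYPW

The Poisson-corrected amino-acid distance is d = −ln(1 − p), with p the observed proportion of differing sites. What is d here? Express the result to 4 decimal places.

The sequences differ at positions 1 (P/V), 5 (M/E), 7 (L/T), 8 (I/Y), 11 (Y/D), 14 (Q/M), 16 (P/T), 18 (G/N), 19 (T/L).
p = 9/28 = 0.321429.
d = −ln(1 − 0.321429) = −ln(0.678571) = 0.3878.

0.3878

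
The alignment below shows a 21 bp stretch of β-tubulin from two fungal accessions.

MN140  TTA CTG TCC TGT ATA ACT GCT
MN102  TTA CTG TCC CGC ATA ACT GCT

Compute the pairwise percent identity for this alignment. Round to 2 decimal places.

90.48%

The sequences differ at positions 10 (T/C), 12 (T/C).
19 of the 21 sites match, so the percent identity is 19/21 × 100 = 90.48%.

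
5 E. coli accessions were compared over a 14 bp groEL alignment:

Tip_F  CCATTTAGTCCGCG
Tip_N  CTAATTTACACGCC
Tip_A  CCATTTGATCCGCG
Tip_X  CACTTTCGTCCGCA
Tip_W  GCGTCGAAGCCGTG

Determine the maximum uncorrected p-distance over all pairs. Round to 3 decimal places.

Pairwise Hamming distances:
  Tip_F vs Tip_N: 7
  Tip_F vs Tip_A: 2
  Tip_F vs Tip_X: 4
  Tip_F vs Tip_W: 7
  Tip_N vs Tip_A: 6
  Tip_N vs Tip_X: 8
  Tip_N vs Tip_W: 11
  Tip_A vs Tip_X: 5
  Tip_A vs Tip_W: 7
  Tip_X vs Tip_W: 10
The largest is 11 mismatches, between Tip_N and Tip_W; p = 11/14 = 0.786.

0.786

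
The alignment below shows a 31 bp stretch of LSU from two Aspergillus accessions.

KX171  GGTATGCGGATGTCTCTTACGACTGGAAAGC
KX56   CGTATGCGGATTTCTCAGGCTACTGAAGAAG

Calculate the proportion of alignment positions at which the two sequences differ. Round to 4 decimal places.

Mismatches occur at site 1 (G→C), site 12 (G→T), site 17 (T→A), site 18 (T→G), site 19 (A→G), site 21 (G→T), site 26 (G→A), site 28 (A→G), site 30 (G→A), site 31 (C→G).
There are 10 differences over 31 sites, so p = 10/31 = 0.3226.

0.3226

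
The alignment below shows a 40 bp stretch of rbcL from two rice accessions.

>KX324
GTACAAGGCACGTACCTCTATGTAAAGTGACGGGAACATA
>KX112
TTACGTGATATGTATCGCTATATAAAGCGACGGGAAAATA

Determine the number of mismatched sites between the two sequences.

11

Mismatches occur at site 1 (G↔T), site 5 (A↔G), site 6 (A↔T), site 8 (G↔A), site 9 (C↔T), site 11 (C↔T), site 15 (C↔T), site 17 (T↔G), site 22 (G↔A), site 28 (T↔C), site 37 (C↔A).
That gives 11 mismatches out of 40 aligned sites, so the Hamming distance is 11.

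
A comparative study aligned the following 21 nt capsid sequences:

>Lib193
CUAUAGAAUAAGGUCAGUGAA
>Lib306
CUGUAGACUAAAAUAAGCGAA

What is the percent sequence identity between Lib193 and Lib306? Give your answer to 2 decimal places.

71.43%

Differing sites — 3:A/G; 8:A/C; 12:G/A; 13:G/A; 15:C/A; 18:U/C.
15 of the 21 sites match, so the percent identity is 15/21 × 100 = 71.43%.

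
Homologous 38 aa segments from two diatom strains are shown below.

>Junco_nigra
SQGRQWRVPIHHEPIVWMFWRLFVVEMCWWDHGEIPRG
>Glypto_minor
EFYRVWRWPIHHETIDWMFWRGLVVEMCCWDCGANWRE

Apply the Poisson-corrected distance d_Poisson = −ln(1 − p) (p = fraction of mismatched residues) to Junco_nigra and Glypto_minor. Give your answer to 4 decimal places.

0.5021

The sequences differ at positions 1 (S/E), 2 (Q/F), 3 (G/Y), 5 (Q/V), 8 (V/W), 14 (P/T), 16 (V/D), 22 (L/G), 23 (F/L), 29 (W/C), 32 (H/C), 34 (E/A), 35 (I/N), 36 (P/W), 38 (G/E).
p = 15/38 = 0.394737.
d = −ln(1 − 0.394737) = −ln(0.605263) = 0.5021.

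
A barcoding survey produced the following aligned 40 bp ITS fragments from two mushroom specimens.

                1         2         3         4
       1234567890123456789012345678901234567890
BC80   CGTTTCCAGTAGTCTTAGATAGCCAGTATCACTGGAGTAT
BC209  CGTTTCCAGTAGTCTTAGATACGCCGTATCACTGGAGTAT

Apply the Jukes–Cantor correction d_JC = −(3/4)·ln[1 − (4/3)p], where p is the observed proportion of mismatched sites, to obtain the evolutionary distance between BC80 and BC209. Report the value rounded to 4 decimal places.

0.0790

The sequences differ at positions 22 (G/C), 23 (C/G), 25 (A/C).
p = 3/40 = 0.075000.
d = −0.75 · ln(1 − (4/3)·0.075000) = −0.75 · ln(0.900000) = −0.75 · (-0.105361) = 0.0790.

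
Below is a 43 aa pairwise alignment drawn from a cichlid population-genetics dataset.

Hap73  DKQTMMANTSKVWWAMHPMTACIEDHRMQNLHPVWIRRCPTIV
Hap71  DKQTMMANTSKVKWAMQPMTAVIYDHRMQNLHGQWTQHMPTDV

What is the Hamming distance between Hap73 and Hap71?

11

Mismatches occur at site 13 (W↔K), site 17 (H↔Q), site 22 (C↔V), site 24 (E↔Y), site 33 (P↔G), site 34 (V↔Q), site 36 (I↔T), site 37 (R↔Q), site 38 (R↔H), site 39 (C↔M), site 42 (I↔D).
That gives 11 mismatches out of 43 aligned sites, so the Hamming distance is 11.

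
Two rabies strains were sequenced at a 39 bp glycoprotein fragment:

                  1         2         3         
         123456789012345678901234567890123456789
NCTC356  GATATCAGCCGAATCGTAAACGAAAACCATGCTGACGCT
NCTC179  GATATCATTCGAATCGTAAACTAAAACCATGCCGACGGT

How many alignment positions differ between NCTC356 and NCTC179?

The sequences differ at positions 8 (G/T), 9 (C/T), 22 (G/T), 33 (T/C), 38 (C/G).
That gives 5 mismatches out of 39 aligned sites, so the Hamming distance is 5.

5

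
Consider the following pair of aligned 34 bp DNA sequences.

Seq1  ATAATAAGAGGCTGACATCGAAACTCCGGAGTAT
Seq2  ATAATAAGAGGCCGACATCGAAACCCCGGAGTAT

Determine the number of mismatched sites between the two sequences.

Mismatches occur at site 13 (T→C), site 25 (T→C).
That gives 2 mismatches out of 34 aligned sites, so the Hamming distance is 2.

2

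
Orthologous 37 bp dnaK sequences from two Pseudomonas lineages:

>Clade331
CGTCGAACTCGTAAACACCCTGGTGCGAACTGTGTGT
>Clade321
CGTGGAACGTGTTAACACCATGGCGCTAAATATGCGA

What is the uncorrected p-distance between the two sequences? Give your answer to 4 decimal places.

0.2973

Mismatches occur at site 4 (C/G), site 9 (T/G), site 10 (C/T), site 13 (A/T), site 20 (C/A), site 24 (T/C), site 27 (G/T), site 30 (C/A), site 32 (G/A), site 35 (T/C), site 37 (T/A).
There are 11 differences over 37 sites, so p = 11/37 = 0.2973.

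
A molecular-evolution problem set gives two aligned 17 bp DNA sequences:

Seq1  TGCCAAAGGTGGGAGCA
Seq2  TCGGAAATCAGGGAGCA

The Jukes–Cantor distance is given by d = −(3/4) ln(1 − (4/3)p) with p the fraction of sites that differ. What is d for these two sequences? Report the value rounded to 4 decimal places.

Differing sites — 2:G/C; 3:C/G; 4:C/G; 8:G/T; 9:G/C; 10:T/A.
p = 6/17 = 0.352941.
d = −0.75 · ln(1 − (4/3)·0.352941) = −0.75 · ln(0.529412) = −0.75 · (-0.635988) = 0.4770.

0.4770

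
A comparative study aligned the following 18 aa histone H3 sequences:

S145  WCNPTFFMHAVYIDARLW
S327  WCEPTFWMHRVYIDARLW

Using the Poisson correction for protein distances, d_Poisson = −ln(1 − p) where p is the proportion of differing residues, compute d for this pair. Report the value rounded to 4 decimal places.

The sequences differ at positions 3 (N/E), 7 (F/W), 10 (A/R).
p = 3/18 = 0.166667.
d = −ln(1 − 0.166667) = −ln(0.833333) = 0.1823.

0.1823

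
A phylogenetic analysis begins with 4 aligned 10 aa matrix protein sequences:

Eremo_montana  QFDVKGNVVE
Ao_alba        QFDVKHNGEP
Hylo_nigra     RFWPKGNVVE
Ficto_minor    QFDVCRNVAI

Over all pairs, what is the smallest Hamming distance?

3

Pairwise Hamming distances:
  Eremo_montana vs Ao_alba: 4
  Eremo_montana vs Hylo_nigra: 3
  Eremo_montana vs Ficto_minor: 4
  Ao_alba vs Hylo_nigra: 7
  Ao_alba vs Ficto_minor: 5
  Hylo_nigra vs Ficto_minor: 7
The smallest is 3, between Eremo_montana and Hylo_nigra.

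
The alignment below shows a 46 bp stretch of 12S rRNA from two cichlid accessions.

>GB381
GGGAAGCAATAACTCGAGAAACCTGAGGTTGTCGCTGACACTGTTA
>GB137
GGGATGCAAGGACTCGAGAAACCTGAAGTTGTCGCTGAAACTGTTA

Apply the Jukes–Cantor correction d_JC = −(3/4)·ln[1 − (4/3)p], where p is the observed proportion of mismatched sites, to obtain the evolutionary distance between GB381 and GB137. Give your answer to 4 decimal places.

0.1174

The sequences differ at positions 5 (A/T), 10 (T/G), 11 (A/G), 27 (G/A), 39 (C/A).
p = 5/46 = 0.108696.
d = −0.75 · ln(1 − (4/3)·0.108696) = −0.75 · ln(0.855072) = −0.75 · (-0.156570) = 0.1174.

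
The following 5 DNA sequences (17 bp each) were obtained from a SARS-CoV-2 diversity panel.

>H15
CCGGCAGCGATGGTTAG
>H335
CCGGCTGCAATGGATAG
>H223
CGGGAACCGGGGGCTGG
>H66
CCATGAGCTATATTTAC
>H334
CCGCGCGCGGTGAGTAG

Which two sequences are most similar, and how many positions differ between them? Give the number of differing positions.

3

Pairwise Hamming distances:
  H15 vs H335: 3
  H15 vs H223: 7
  H15 vs H66: 7
  H15 vs H334: 6
  H335 vs H223: 9
  H335 vs H66: 9
  H335 vs H334: 7
  H223 vs H66: 13
  H223 vs H334: 9
  H66 vs H334: 9
The smallest is 3, between H15 and H335.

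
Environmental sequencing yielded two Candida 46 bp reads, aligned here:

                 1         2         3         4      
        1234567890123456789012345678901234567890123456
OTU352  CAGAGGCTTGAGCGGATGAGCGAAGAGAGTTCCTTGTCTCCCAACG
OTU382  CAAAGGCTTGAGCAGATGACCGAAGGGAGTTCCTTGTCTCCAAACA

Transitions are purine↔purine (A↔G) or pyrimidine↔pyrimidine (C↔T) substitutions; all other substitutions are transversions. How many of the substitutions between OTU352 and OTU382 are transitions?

Mismatches occur at site 3 (G→A, transition), site 14 (G→A, transition), site 20 (G→C, transversion), site 26 (A→G, transition), site 42 (C→A, transversion), site 46 (G→A, transition).
Of the 6 differences, 4 transitions and 2 transversions, so the answer is 4.

4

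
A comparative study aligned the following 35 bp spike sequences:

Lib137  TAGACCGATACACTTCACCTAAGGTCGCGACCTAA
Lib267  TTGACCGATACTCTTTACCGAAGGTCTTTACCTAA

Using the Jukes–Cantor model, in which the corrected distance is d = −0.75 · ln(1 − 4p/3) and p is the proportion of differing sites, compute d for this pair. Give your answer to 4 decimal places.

The sequences differ at positions 2 (A/T), 12 (A/T), 16 (C/T), 20 (T/G), 27 (G/T), 28 (C/T), 29 (G/T).
p = 7/35 = 0.200000.
d = −0.75 · ln(1 − (4/3)·0.200000) = −0.75 · ln(0.733333) = −0.75 · (-0.310155) = 0.2326.

0.2326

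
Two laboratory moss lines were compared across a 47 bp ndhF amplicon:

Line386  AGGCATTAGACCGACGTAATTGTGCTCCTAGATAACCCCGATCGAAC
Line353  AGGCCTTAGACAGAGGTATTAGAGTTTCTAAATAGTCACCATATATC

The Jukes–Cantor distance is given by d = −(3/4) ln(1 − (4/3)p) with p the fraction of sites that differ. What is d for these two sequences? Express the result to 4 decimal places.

0.4537

Differing sites — 5:A/C; 12:C/A; 15:C/G; 19:A/T; 21:T/A; 23:T/A; 25:C/T; 27:C/T; 31:G/A; 35:A/G; 36:C/T; 38:C/A; 40:G/C; 43:C/A; 44:G/T; 46:A/T.
p = 16/47 = 0.340426.
d = −0.75 · ln(1 − (4/3)·0.340426) = −0.75 · ln(0.546099) = −0.75 · (-0.604955) = 0.4537.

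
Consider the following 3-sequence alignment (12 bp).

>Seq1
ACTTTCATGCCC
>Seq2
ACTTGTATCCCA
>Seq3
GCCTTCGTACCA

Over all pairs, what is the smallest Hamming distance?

4

Pairwise Hamming distances:
  Seq1 vs Seq2: 4
  Seq1 vs Seq3: 5
  Seq2 vs Seq3: 6
The smallest is 4, between Seq1 and Seq2.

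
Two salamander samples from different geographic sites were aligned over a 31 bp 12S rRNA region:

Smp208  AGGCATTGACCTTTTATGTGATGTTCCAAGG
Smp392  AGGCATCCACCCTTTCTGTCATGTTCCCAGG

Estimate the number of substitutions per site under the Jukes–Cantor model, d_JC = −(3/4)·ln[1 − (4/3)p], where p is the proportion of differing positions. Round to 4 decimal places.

Differing sites — 7:T/C; 8:G/C; 12:T/C; 16:A/C; 20:G/C; 28:A/C.
p = 6/31 = 0.193548.
d = −0.75 · ln(1 − (4/3)·0.193548) = −0.75 · ln(0.741936) = −0.75 · (-0.298492) = 0.2239.

0.2239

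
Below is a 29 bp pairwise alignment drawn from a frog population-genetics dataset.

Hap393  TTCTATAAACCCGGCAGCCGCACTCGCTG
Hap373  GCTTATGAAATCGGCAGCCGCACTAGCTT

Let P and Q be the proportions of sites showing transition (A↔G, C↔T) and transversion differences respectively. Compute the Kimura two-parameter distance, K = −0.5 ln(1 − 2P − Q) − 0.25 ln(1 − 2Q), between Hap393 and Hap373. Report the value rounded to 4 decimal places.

0.3477

The sequences differ at positions 1 (T/G, transversion), 2 (T/C, transition), 3 (C/T, transition), 7 (A/G, transition), 10 (C/A, transversion), 11 (C/T, transition), 25 (C/A, transversion), 29 (G/T, transversion).
Of the 8 differences, 4 transitions and 4 transversions over 29 sites: P = 4/29 = 0.137931, Q = 4/29 = 0.137931.
d = −0.5·ln(0.586207) − 0.25·ln(0.724138) = −0.5·(-0.534082) − 0.25·(-0.322773) = 0.3477.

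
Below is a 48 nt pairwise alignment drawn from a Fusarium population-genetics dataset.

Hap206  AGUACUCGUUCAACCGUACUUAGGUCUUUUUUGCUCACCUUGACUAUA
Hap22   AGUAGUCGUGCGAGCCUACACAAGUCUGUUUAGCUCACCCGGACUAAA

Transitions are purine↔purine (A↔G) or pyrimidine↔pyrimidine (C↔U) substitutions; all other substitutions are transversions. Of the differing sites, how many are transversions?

The sequences differ at positions 5 (C/G, transversion), 10 (U/G, transversion), 12 (A/G, transition), 14 (C/G, transversion), 16 (G/C, transversion), 20 (U/A, transversion), 21 (U/C, transition), 23 (G/A, transition), 28 (U/G, transversion), 32 (U/A, transversion), 40 (U/C, transition), 41 (U/G, transversion), 47 (U/A, transversion).
Of the 13 differences, 4 transitions and 9 transversions, so the answer is 9.

9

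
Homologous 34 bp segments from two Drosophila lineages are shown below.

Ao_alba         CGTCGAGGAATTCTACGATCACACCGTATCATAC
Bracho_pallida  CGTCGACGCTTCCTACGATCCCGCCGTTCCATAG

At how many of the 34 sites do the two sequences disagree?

Differing sites — 7:G/C; 9:A/C; 10:A/T; 12:T/C; 21:A/C; 23:A/G; 28:A/T; 29:T/C; 34:C/G.
That gives 9 mismatches out of 34 aligned sites, so the Hamming distance is 9.

9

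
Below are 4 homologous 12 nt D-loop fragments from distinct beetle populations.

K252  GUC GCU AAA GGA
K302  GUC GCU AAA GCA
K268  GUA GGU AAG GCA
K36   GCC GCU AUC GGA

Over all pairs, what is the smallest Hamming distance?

1

Pairwise Hamming distances:
  K252 vs K302: 1
  K252 vs K268: 4
  K252 vs K36: 3
  K302 vs K268: 3
  K302 vs K36: 4
  K268 vs K36: 6
The smallest is 1, between K252 and K302.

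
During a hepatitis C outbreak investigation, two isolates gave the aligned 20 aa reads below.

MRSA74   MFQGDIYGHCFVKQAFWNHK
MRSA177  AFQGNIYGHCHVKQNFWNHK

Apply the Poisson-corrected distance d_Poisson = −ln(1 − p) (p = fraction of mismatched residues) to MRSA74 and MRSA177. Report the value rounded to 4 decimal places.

Mismatches occur at site 1 (M/A), site 5 (D/N), site 11 (F/H), site 15 (A/N).
p = 4/20 = 0.200000.
d = −ln(1 − 0.200000) = −ln(0.800000) = 0.2231.

0.2231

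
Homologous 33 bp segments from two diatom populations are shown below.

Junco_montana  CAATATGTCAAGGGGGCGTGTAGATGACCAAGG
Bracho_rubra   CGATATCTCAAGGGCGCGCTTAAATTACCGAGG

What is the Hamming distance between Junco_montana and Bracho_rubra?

8

Differing sites — 2:A/G; 7:G/C; 15:G/C; 19:T/C; 20:G/T; 23:G/A; 26:G/T; 30:A/G.
That gives 8 mismatches out of 33 aligned sites, so the Hamming distance is 8.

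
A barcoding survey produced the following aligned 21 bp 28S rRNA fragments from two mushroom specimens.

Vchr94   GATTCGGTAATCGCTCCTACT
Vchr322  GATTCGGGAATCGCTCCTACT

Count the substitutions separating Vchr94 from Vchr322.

Differing sites — 8:T/G.
That gives 1 mismatch out of 21 aligned sites, so the Hamming distance is 1.

1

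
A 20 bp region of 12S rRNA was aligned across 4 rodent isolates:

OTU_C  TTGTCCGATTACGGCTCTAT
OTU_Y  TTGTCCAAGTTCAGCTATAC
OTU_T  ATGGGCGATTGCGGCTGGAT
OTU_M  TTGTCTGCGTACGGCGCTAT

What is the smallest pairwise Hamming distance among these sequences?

Pairwise Hamming distances:
  OTU_C vs OTU_Y: 6
  OTU_C vs OTU_T: 6
  OTU_C vs OTU_M: 4
  OTU_Y vs OTU_T: 10
  OTU_Y vs OTU_M: 8
  OTU_T vs OTU_M: 10
The smallest is 4, between OTU_C and OTU_M.

4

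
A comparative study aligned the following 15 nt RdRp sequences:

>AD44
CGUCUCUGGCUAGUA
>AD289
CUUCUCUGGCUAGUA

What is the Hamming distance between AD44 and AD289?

The sequences differ at position 2 (G/U).
That gives 1 mismatch out of 15 aligned sites, so the Hamming distance is 1.

1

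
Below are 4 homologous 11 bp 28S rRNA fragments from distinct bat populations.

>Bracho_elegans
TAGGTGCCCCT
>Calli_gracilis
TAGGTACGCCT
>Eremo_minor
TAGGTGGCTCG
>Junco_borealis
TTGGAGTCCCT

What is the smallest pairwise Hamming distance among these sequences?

Pairwise Hamming distances:
  Bracho_elegans vs Calli_gracilis: 2
  Bracho_elegans vs Eremo_minor: 3
  Bracho_elegans vs Junco_borealis: 3
  Calli_gracilis vs Eremo_minor: 5
  Calli_gracilis vs Junco_borealis: 5
  Eremo_minor vs Junco_borealis: 5
The smallest is 2, between Bracho_elegans and Calli_gracilis.

2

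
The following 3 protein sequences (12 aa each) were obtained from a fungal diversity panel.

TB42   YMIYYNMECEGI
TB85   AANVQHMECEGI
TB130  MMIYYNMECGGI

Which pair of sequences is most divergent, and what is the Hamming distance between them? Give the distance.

Pairwise Hamming distances:
  TB42 vs TB85: 6
  TB42 vs TB130: 2
  TB85 vs TB130: 7
The largest is 7, between TB85 and TB130.

7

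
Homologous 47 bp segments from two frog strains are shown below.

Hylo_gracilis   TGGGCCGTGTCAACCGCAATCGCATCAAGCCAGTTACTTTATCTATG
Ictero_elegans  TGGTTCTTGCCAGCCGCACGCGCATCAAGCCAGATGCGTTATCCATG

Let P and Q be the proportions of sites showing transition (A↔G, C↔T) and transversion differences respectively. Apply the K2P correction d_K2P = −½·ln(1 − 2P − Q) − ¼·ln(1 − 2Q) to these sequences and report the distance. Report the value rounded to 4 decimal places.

Mismatches occur at site 4 (G→T, transversion), site 5 (C→T, transition), site 7 (G→T, transversion), site 10 (T→C, transition), site 13 (A→G, transition), site 19 (A→C, transversion), site 20 (T→G, transversion), site 34 (T→A, transversion), site 36 (A→G, transition), site 38 (T→G, transversion), site 44 (T→C, transition).
Of the 11 differences, 5 transitions and 6 transversions over 47 sites: P = 5/47 = 0.106383, Q = 6/47 = 0.127660.
d = −0.5·ln(0.659574) − 0.25·ln(0.744680) = −0.5·(-0.416161) − 0.25·(-0.294801) = 0.2818.

0.2818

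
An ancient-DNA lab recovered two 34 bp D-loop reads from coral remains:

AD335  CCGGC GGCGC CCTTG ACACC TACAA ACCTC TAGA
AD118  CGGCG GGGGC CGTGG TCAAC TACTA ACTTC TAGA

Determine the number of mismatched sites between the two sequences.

Differing sites — 2:C/G; 4:G/C; 5:C/G; 8:C/G; 12:C/G; 14:T/G; 16:A/T; 19:C/A; 24:A/T; 28:C/T.
That gives 10 mismatches out of 34 aligned sites, so the Hamming distance is 10.

10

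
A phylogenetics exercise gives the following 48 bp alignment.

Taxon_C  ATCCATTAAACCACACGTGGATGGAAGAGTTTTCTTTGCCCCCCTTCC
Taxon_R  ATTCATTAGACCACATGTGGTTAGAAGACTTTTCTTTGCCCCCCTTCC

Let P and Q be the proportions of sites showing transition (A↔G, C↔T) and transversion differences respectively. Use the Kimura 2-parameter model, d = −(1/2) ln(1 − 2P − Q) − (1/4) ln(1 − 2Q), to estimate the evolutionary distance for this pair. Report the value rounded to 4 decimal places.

The sequences differ at positions 3 (C/T, transition), 9 (A/G, transition), 16 (C/T, transition), 21 (A/T, transversion), 23 (G/A, transition), 29 (G/C, transversion).
Of the 6 differences, 4 transitions and 2 transversions over 48 sites: P = 4/48 = 0.083333, Q = 2/48 = 0.041667.
d = −0.5·ln(0.791667) − 0.25·ln(0.916666) = −0.5·(-0.233614) − 0.25·(-0.087012) = 0.1386.

0.1386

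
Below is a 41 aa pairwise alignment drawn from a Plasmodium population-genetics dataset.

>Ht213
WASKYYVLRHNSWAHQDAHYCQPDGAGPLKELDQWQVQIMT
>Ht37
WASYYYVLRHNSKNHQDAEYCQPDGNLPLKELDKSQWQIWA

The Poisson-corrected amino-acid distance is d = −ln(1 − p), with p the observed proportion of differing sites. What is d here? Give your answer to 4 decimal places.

The sequences differ at positions 4 (K/Y), 13 (W/K), 14 (A/N), 19 (H/E), 26 (A/N), 27 (G/L), 34 (Q/K), 35 (W/S), 37 (V/W), 40 (M/W), 41 (T/A).
p = 11/41 = 0.268293.
d = −ln(1 − 0.268293) = −ln(0.731707) = 0.3124.

0.3124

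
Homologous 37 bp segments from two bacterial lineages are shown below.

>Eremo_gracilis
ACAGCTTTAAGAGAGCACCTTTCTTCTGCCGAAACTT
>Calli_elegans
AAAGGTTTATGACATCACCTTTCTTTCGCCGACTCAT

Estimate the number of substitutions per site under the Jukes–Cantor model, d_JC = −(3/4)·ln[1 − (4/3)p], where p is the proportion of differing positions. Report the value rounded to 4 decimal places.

The sequences differ at positions 2 (C/A), 5 (C/G), 10 (A/T), 13 (G/C), 15 (G/T), 26 (C/T), 27 (T/C), 33 (A/C), 34 (A/T), 36 (T/A).
p = 10/37 = 0.270270.
d = −0.75 · ln(1 − (4/3)·0.270270) = −0.75 · ln(0.639640) = −0.75 · (-0.446850) = 0.3351.

0.3351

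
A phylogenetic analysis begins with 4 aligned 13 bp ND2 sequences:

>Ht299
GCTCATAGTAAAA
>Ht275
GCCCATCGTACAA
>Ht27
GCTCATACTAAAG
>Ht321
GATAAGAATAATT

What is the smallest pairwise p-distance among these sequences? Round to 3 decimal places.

0.154

Pairwise Hamming distances:
  Ht299 vs Ht275: 3
  Ht299 vs Ht27: 2
  Ht299 vs Ht321: 6
  Ht275 vs Ht27: 5
  Ht275 vs Ht321: 9
  Ht27 vs Ht321: 6
The smallest is 2 mismatches, between Ht299 and Ht27; p = 2/13 = 0.154.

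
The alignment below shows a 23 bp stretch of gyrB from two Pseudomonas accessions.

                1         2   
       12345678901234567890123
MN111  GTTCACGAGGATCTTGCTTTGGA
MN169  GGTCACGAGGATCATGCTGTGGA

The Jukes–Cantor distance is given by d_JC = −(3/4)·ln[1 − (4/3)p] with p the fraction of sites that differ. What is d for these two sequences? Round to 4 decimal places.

Differing sites — 2:T/G; 14:T/A; 19:T/G.
p = 3/23 = 0.130435.
d = −0.75 · ln(1 − (4/3)·0.130435) = −0.75 · ln(0.826087) = −0.75 · (-0.191055) = 0.1433.

0.1433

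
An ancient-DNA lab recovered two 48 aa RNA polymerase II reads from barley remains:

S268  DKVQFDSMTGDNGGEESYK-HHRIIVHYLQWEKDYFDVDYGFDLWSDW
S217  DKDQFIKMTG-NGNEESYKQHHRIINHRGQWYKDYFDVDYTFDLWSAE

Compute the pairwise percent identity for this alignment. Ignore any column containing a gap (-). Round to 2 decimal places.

Excluding the 2 gap columns leaves 46 comparable sites.
The sequences differ at positions 3 (V/D), 6 (D/I), 7 (S/K), 14 (G/N), 26 (V/N), 28 (Y/R), 29 (L/G), 32 (E/Y), 41 (G/T), 47 (D/A), 48 (W/E).
35 of the 46 comparable sites match, so the percent identity is 35/46 × 100 = 76.09%.

76.09%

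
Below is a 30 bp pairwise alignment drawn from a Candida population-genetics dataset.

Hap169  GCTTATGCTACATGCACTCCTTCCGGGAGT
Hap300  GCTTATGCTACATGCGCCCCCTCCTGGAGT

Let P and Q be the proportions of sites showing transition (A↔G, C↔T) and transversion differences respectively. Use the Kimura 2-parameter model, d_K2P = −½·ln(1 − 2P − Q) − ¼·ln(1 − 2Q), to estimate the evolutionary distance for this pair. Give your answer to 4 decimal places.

Mismatches occur at site 16 (A↔G, transition), site 18 (T↔C, transition), site 21 (T↔C, transition), site 25 (G↔T, transversion).
Of the 4 differences, 3 transitions and 1 transversion over 30 sites: P = 3/30 = 0.100000, Q = 1/30 = 0.033333.
d = −0.5·ln(0.766667) − 0.25·ln(0.933334) = −0.5·(-0.265703) − 0.25·(-0.068992) = 0.1501.

0.1501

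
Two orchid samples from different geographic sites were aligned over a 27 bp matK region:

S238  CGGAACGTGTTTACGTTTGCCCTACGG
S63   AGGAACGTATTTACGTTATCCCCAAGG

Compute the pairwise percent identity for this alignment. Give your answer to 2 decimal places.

Differing sites — 1:C/A; 9:G/A; 18:T/A; 19:G/T; 23:T/C; 25:C/A.
21 of the 27 sites match, so the percent identity is 21/27 × 100 = 77.78%.

77.78%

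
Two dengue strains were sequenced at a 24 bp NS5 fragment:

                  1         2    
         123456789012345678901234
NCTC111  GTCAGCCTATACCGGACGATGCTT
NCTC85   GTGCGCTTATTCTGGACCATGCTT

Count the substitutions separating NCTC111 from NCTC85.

6

Differing sites — 3:C/G; 4:A/C; 7:C/T; 11:A/T; 13:C/T; 18:G/C.
That gives 6 mismatches out of 24 aligned sites, so the Hamming distance is 6.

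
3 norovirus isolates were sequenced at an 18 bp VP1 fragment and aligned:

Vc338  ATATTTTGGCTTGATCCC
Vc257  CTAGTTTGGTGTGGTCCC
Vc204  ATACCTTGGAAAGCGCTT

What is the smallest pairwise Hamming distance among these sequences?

5

Pairwise Hamming distances:
  Vc338 vs Vc257: 5
  Vc338 vs Vc204: 9
  Vc257 vs Vc204: 10
The smallest is 5, between Vc338 and Vc257.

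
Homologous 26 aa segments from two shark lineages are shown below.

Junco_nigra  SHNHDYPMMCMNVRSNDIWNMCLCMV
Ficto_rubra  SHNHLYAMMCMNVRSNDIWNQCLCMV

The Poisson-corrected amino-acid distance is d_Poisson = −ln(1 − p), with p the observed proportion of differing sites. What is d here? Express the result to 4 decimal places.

0.1226

The sequences differ at positions 5 (D/L), 7 (P/A), 21 (M/Q).
p = 3/26 = 0.115385.
d = −ln(1 − 0.115385) = −ln(0.884615) = 0.1226.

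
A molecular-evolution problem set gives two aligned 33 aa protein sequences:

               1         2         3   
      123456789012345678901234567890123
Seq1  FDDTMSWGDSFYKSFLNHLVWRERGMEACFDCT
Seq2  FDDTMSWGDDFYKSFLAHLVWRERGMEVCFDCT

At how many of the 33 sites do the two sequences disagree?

3

Differing sites — 10:S/D; 17:N/A; 28:A/V.
That gives 3 mismatches out of 33 aligned sites, so the Hamming distance is 3.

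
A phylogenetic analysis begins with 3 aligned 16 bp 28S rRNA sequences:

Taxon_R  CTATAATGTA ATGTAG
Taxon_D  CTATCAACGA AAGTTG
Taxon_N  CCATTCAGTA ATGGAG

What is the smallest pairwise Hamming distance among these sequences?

Pairwise Hamming distances:
  Taxon_R vs Taxon_D: 6
  Taxon_R vs Taxon_N: 5
  Taxon_D vs Taxon_N: 8
The smallest is 5, between Taxon_R and Taxon_N.

5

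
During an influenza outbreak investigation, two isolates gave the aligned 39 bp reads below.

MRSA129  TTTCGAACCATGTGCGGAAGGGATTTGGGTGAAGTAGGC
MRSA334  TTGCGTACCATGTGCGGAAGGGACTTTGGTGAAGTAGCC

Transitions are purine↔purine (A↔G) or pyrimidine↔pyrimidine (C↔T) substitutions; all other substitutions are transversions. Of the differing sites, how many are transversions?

4

Differing sites — 3:T/G (Tv); 6:A/T (Tv); 24:T/C (Ti); 27:G/T (Tv); 38:G/C (Tv).
Of the 5 differences, 1 transition and 4 transversions, so the answer is 4.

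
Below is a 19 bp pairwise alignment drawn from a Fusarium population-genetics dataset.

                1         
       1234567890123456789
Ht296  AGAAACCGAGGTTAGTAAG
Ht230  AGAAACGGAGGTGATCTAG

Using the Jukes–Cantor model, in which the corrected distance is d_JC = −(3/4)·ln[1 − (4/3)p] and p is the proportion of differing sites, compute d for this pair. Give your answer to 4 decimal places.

0.3241

The sequences differ at positions 7 (C/G), 13 (T/G), 15 (G/T), 16 (T/C), 17 (A/T).
p = 5/19 = 0.263158.
d = −0.75 · ln(1 − (4/3)·0.263158) = −0.75 · ln(0.649123) = −0.75 · (-0.432133) = 0.3241.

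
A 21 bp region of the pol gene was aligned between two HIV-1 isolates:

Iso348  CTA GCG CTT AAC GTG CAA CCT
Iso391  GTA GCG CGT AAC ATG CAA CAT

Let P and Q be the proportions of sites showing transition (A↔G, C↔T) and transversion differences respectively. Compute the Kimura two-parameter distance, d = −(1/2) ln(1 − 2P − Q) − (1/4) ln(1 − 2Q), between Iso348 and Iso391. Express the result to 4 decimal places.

0.2201

Mismatches occur at site 1 (C↔G, transversion), site 8 (T↔G, transversion), site 13 (G↔A, transition), site 20 (C↔A, transversion).
Of the 4 differences, 1 transition and 3 transversions over 21 sites: P = 1/21 = 0.047619, Q = 3/21 = 0.142857.
d = −0.5·ln(0.761905) − 0.25·ln(0.714286) = −0.5·(-0.271933) − 0.25·(-0.336472) = 0.2201.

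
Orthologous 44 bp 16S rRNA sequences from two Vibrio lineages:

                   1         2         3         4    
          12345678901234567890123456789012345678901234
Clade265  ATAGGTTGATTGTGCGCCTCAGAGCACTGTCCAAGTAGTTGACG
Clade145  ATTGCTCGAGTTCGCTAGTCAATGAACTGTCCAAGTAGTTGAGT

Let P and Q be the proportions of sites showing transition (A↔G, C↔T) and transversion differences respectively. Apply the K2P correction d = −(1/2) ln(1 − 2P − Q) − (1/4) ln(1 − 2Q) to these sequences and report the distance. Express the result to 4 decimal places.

Differing sites — 3:A/T (Tv); 5:G/C (Tv); 7:T/C (Ti); 10:T/G (Tv); 12:G/T (Tv); 13:T/C (Ti); 16:G/T (Tv); 17:C/A (Tv); 18:C/G (Tv); 22:G/A (Ti); 23:A/T (Tv); 25:C/A (Tv); 43:C/G (Tv); 44:G/T (Tv).
Of the 14 differences, 3 transitions and 11 transversions over 44 sites: P = 3/44 = 0.068182, Q = 11/44 = 0.250000.
d = −0.5·ln(0.613636) − 0.25·ln(0.500000) = −0.5·(-0.488353) − 0.25·(-0.693147) = 0.4175.

0.4175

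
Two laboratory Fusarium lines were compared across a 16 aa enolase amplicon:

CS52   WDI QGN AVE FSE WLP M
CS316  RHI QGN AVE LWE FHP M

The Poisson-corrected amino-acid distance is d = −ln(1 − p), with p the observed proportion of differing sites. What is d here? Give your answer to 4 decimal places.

Differing sites — 1:W/R; 2:D/H; 10:F/L; 11:S/W; 13:W/F; 14:L/H.
p = 6/16 = 0.375000.
d = −ln(1 − 0.375000) = −ln(0.625000) = 0.4700.

0.4700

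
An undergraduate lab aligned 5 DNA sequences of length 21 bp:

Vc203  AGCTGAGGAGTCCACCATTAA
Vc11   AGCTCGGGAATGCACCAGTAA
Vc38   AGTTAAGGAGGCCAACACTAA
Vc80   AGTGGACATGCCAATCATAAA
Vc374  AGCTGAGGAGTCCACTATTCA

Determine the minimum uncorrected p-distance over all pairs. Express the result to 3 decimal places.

Pairwise Hamming distances:
  Vc203 vs Vc11: 5
  Vc203 vs Vc38: 5
  Vc203 vs Vc80: 9
  Vc203 vs Vc374: 2
  Vc11 vs Vc38: 8
  Vc11 vs Vc80: 14
  Vc11 vs Vc374: 7
  Vc38 vs Vc80: 10
  Vc38 vs Vc374: 7
  Vc80 vs Vc374: 11
The smallest is 2 mismatches, between Vc203 and Vc374; p = 2/21 = 0.095.

0.095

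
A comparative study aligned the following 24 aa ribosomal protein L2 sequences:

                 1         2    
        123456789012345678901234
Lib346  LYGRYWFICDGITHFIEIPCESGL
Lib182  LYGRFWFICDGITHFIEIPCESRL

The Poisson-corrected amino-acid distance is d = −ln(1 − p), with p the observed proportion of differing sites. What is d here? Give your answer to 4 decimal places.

0.0870

Differing sites — 5:Y/F; 23:G/R.
p = 2/24 = 0.083333.
d = −ln(1 − 0.083333) = −ln(0.916667) = 0.0870.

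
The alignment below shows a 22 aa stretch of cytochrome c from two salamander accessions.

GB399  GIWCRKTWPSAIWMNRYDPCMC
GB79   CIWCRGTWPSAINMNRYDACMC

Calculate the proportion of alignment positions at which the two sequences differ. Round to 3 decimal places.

Differing sites — 1:G/C; 6:K/G; 13:W/N; 19:P/A.
There are 4 differences over 22 sites, so p = 4/22 = 0.182.

0.182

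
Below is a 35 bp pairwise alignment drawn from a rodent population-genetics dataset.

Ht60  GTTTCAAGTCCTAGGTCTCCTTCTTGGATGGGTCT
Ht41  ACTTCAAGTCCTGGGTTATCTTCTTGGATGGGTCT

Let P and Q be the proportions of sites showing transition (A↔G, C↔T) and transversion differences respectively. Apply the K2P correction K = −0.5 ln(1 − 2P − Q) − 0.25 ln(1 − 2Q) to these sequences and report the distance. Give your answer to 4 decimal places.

0.2034

Differing sites — 1:G/A (Ti); 2:T/C (Ti); 13:A/G (Ti); 17:C/T (Ti); 18:T/A (Tv); 19:C/T (Ti).
Of the 6 differences, 5 transitions and 1 transversion over 35 sites: P = 5/35 = 0.142857, Q = 1/35 = 0.028571.
d = −0.5·ln(0.685715) − 0.25·ln(0.942858) = −0.5·(-0.377293) − 0.25·(-0.058840) = 0.2034.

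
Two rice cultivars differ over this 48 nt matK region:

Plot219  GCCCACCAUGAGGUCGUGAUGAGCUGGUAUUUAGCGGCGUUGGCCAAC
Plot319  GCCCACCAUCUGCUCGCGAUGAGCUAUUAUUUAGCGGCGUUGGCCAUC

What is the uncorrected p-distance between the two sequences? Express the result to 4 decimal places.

0.1458

Differing sites — 10:G/C; 11:A/U; 13:G/C; 17:U/C; 26:G/A; 27:G/U; 47:A/U.
There are 7 differences over 48 sites, so p = 7/48 = 0.1458.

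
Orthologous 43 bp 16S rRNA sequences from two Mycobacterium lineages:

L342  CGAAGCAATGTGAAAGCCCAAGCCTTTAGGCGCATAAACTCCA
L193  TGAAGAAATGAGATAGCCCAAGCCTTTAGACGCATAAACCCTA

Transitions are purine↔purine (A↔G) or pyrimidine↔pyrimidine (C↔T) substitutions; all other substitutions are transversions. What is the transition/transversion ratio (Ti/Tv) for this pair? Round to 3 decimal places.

Mismatches occur at site 1 (C↔T, transition), site 6 (C↔A, transversion), site 11 (T↔A, transversion), site 14 (A↔T, transversion), site 30 (G↔A, transition), site 40 (T↔C, transition), site 42 (C↔T, transition).
Of the 7 differences, 4 transitions and 3 transversions, so Ti/Tv = 4/3 = 1.333.

1.333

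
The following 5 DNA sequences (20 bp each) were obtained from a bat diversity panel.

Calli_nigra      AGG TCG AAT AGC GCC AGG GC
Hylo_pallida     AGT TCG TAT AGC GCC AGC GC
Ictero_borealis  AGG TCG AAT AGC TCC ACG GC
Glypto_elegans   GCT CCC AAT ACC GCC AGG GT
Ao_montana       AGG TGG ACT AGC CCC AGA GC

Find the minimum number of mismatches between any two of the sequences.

Pairwise Hamming distances:
  Calli_nigra vs Hylo_pallida: 3
  Calli_nigra vs Ictero_borealis: 2
  Calli_nigra vs Glypto_elegans: 7
  Calli_nigra vs Ao_montana: 4
  Hylo_pallida vs Ictero_borealis: 5
  Hylo_pallida vs Glypto_elegans: 8
  Hylo_pallida vs Ao_montana: 6
  Ictero_borealis vs Glypto_elegans: 9
  Ictero_borealis vs Ao_montana: 5
  Glypto_elegans vs Ao_montana: 11
The smallest is 2, between Calli_nigra and Ictero_borealis.

2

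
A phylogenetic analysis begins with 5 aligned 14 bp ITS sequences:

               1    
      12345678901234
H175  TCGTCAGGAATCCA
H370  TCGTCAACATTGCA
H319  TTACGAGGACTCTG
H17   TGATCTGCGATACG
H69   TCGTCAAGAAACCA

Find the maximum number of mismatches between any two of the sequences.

10

Pairwise Hamming distances:
  H175 vs H370: 4
  H175 vs H319: 7
  H175 vs H17: 7
  H175 vs H69: 2
  H370 vs H319: 10
  H370 vs H17: 8
  H370 vs H69: 4
  H319 vs H17: 9
  H319 vs H69: 9
  H17 vs H69: 9
The largest is 10, between H370 and H319.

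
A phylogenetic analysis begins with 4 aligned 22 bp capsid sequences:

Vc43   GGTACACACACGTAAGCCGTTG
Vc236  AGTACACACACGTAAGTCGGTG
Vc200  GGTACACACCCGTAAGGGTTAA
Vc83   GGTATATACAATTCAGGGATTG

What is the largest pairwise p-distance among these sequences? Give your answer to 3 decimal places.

0.455

Pairwise Hamming distances:
  Vc43 vs Vc236: 3
  Vc43 vs Vc200: 6
  Vc43 vs Vc83: 8
  Vc236 vs Vc200: 8
  Vc236 vs Vc83: 10
  Vc200 vs Vc83: 9
The largest is 10 mismatches, between Vc236 and Vc83; p = 10/22 = 0.455.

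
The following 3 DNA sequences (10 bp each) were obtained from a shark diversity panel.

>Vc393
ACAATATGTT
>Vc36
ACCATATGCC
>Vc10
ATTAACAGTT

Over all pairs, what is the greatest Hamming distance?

Pairwise Hamming distances:
  Vc393 vs Vc36: 3
  Vc393 vs Vc10: 5
  Vc36 vs Vc10: 7
The largest is 7, between Vc36 and Vc10.

7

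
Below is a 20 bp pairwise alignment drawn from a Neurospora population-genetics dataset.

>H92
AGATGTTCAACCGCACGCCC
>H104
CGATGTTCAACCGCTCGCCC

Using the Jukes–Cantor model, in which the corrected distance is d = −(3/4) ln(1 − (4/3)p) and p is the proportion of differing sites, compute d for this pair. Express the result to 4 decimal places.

The sequences differ at positions 1 (A/C), 15 (A/T).
p = 2/20 = 0.100000.
d = −0.75 · ln(1 − (4/3)·0.100000) = −0.75 · ln(0.866667) = −0.75 · (-0.143100) = 0.1073.

0.1073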